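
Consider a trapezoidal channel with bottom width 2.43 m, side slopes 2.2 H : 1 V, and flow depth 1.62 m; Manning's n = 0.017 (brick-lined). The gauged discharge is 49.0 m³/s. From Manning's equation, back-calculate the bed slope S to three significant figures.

A = (b + z·y)·y = (2.43 + 2.2×1.62)×1.62 = 9.710 m²
P = b + 2y√(1+z²) = 2.43 + 2×1.62×√(1+2.2²) = 10.26 m
R = A/P = 9.710/10.26 = 0.9464 m
S = (Q·n / (1·A·R^(2/3)))² = (49.0×0.017 / (1×9.710×0.9640))² = 0.007920

0.00792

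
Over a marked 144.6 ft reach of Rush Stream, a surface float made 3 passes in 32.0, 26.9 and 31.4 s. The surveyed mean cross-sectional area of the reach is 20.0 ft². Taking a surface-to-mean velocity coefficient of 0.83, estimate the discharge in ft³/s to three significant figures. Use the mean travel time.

79.7 ft³/s

t̄ = (32.0 + 26.9 + 31.4) / 3 = 30.1 s
v_surface = L / t̄ = 144.6 / 30.1 = 4.804 ft/s
v_mean = 0.83 × 4.804 = 3.987 ft/s
Q = A × v_mean = 20.0 × 3.987 = 79.75 ft³/s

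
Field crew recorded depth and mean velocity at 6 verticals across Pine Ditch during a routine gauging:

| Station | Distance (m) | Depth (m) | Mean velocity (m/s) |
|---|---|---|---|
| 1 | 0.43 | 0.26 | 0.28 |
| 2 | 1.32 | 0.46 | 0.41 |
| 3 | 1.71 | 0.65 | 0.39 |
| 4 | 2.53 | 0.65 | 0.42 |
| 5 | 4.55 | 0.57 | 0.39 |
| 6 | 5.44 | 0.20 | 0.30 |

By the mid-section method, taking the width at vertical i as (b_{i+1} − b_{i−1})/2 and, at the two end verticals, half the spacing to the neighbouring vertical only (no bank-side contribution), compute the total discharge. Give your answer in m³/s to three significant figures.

1.04 m³/s

w_1 = (1.32 − 0.43)/2 = 0.445 m; q_1 = 0.28 × 0.26 × 0.445 = 0.03240 m³/s
w_2 = (1.71 − 0.43)/2 = 0.64 m; q_2 = 0.41 × 0.46 × 0.64 = 0.1207 m³/s
w_3 = (2.53 − 1.32)/2 = 0.605 m; q_3 = 0.39 × 0.65 × 0.605 = 0.1534 m³/s
w_4 = (4.55 − 1.71)/2 = 1.42 m; q_4 = 0.42 × 0.65 × 1.42 = 0.3877 m³/s
w_5 = (5.44 − 2.53)/2 = 1.455 m; q_5 = 0.39 × 0.57 × 1.455 = 0.3234 m³/s
w_6 = (5.44 − 4.55)/2 = 0.445 m; q_6 = 0.30 × 0.20 × 0.445 = 0.02670 m³/s
Q = Σ qᵢ = 1.044 m³/s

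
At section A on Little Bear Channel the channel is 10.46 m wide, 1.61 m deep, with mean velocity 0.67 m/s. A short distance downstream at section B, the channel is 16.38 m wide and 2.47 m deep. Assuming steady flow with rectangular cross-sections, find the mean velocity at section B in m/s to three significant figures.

0.279 m/s

Q = A₁V₁ = (10.46×1.61) × 0.67 = 11.28 m³/s
A₂ = 16.38 × 2.47 = 40.46 m²
V₂ = Q/A₂ = 11.28/40.46 = 0.2789 m/s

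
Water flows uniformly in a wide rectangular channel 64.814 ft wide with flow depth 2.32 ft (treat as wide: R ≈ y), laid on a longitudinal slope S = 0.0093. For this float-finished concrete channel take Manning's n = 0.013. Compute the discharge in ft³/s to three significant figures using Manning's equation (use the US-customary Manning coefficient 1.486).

2900 ft³/s

A = b·y = 64.814 × 2.32 = 150.4 ft²
Wide channel: R ≈ y = 2.32 ft
Q = (1.486/n)·A·R^(2/3)·S^(1/2) = (1.486/0.013) × 150.4 × 2.320^(2/3) × 0.0093^(1/2) = 2905 ft³/s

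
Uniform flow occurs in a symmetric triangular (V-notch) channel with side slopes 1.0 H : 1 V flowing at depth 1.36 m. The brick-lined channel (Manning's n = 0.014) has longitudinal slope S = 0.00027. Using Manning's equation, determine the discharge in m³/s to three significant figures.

A = z·y² = 1.0×1.36² = 1.850 m²
P = 2y√(1+z²) = 2×1.36×√(1+1.0²) = 3.847 m
R = A/P = 1.850/3.847 = 0.4808 m
Q = (1/n)·A·R^(2/3)·S^(1/2) = (1/0.014) × 1.850 × 0.4808^(2/3) × 0.00027^(1/2) = 1.332 m³/s

1.33 m³/s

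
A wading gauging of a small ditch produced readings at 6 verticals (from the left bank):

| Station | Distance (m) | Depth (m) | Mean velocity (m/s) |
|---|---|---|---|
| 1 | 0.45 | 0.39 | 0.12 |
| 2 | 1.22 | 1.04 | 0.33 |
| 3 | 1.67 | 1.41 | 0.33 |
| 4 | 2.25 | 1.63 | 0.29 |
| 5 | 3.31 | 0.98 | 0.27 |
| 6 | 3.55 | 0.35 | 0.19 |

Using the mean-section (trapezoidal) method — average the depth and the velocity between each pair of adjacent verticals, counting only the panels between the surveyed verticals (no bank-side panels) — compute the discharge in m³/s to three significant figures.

Panel 1-2: Δb = 0.77 m, d̄ = (0.39+1.04)/2 = 0.715, v̄ = (0.12+0.33)/2 = 0.225 → q = 0.77×0.715×0.225 = 0.1239 m³/s
Panel 2-3: Δb = 0.45 m, d̄ = (1.04+1.41)/2 = 1.225, v̄ = (0.33+0.33)/2 = 0.33 → q = 0.45×1.225×0.33 = 0.1819 m³/s
Panel 3-4: Δb = 0.58 m, d̄ = (1.41+1.63)/2 = 1.52, v̄ = (0.33+0.29)/2 = 0.31 → q = 0.58×1.52×0.31 = 0.2733 m³/s
Panel 4-5: Δb = 1.06 m, d̄ = (1.63+0.98)/2 = 1.305, v̄ = (0.29+0.27)/2 = 0.28 → q = 1.06×1.305×0.28 = 0.3873 m³/s
Panel 5-6: Δb = 0.24 m, d̄ = (0.98+0.35)/2 = 0.665, v̄ = (0.27+0.19)/2 = 0.23 → q = 0.24×0.665×0.23 = 0.03671 m³/s
Q = Σ q = 1.003 m³/s

1.00 m³/s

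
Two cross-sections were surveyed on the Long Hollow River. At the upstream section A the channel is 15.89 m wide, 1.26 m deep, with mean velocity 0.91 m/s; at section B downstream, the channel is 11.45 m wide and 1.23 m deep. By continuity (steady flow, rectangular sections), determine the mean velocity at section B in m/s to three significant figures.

Q = A₁V₁ = (15.89×1.26) × 0.91 = 18.22 m³/s
A₂ = 11.45 × 1.23 = 14.08 m²
V₂ = Q/A₂ = 18.22/14.08 = 1.294 m/s

1.29 m/s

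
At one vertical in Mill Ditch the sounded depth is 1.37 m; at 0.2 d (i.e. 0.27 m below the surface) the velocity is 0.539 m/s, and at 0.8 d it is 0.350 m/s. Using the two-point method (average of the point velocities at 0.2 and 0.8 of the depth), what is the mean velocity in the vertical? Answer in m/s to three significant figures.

v̄ = (0.539 + 0.350) / 2 = 0.4445 m/s

0.445 m/s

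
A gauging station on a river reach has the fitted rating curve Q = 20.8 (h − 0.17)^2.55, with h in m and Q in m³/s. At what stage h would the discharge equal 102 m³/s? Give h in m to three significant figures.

2.04 m

h − h₀ = (Q/C)^(1/b) = (102/20.8)^(1/2.55) = 1.866 m
h = 0.17 + 1.866 = 2.036 m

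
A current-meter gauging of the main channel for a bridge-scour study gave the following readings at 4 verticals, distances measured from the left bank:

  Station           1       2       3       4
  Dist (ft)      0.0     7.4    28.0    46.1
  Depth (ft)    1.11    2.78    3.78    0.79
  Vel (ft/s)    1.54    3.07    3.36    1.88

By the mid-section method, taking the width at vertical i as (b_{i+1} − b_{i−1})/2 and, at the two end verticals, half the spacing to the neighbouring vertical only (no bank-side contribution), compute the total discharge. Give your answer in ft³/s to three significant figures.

w_1 = (7.4 − 0.0)/2 = 3.7 ft; q_1 = 1.54 × 1.11 × 3.7 = 6.325 ft³/s
w_2 = (28.0 − 0.0)/2 = 14 ft; q_2 = 3.07 × 2.78 × 14 = 119.5 ft³/s
w_3 = (46.1 − 7.4)/2 = 19.35 ft; q_3 = 3.36 × 3.78 × 19.35 = 245.8 ft³/s
w_4 = (46.1 − 28.0)/2 = 9.05 ft; q_4 = 1.88 × 0.79 × 9.05 = 13.44 ft³/s
Q = Σ qᵢ = 385.0 ft³/s

385 ft³/s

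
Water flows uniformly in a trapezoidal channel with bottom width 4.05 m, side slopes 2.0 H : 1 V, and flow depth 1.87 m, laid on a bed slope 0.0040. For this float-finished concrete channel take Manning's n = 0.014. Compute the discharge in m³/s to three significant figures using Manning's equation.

73.2 m³/s

A = (b + z·y)·y = (4.05 + 2.0×1.87)×1.87 = 14.57 m²
P = b + 2y√(1+z²) = 4.05 + 2×1.87×√(1+2.0²) = 12.41 m
R = A/P = 14.57/12.41 = 1.174 m
Q = (1/n)·A·R^(2/3)·S^(1/2) = (1/0.014) × 14.57 × 1.174^(2/3) × 0.0040^(1/2) = 73.22 m³/s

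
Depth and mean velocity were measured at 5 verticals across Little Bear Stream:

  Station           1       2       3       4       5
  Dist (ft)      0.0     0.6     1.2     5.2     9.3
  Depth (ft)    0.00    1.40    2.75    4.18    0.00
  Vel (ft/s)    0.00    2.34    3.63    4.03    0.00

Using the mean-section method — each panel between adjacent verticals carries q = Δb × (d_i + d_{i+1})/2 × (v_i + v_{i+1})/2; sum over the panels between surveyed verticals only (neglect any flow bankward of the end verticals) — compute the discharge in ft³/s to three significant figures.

Panel 1-2: Δb = 0.6 ft, d̄ = (0.00+1.40)/2 = 0.7, v̄ = (0.00+2.34)/2 = 1.17 → q = 0.6×0.7×1.17 = 0.4914 ft³/s
Panel 2-3: Δb = 0.6 ft, d̄ = (1.40+2.75)/2 = 2.075, v̄ = (2.34+3.63)/2 = 2.985 → q = 0.6×2.075×2.985 = 3.716 ft³/s
Panel 3-4: Δb = 4 ft, d̄ = (2.75+4.18)/2 = 3.465, v̄ = (3.63+4.03)/2 = 3.83 → q = 4×3.465×3.83 = 53.08 ft³/s
Panel 4-5: Δb = 4.1 ft, d̄ = (4.18+0.00)/2 = 2.09, v̄ = (4.03+0.00)/2 = 2.015 → q = 4.1×2.09×2.015 = 17.27 ft³/s
Q = Σ q = 74.56 ft³/s

74.6 ft³/s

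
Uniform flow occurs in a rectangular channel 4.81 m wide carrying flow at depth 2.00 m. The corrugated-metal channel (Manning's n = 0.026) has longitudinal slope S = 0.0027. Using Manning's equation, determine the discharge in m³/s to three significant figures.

20.4 m³/s

A = b·y = 4.81 × 2.00 = 9.620 m²
P = b + 2y = 4.81 + 2×2.00 = 8.810 m
R = A/P = 9.620/8.810 = 1.092 m
Q = (1/n)·A·R^(2/3)·S^(1/2) = (1/0.026) × 9.620 × 1.092^(2/3) × 0.0027^(1/2) = 20.39 m³/s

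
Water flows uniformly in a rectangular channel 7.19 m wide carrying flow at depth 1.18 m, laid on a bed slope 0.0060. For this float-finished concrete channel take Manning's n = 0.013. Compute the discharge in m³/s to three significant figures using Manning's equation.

A = b·y = 7.19 × 1.18 = 8.484 m²
P = b + 2y = 7.19 + 2×1.18 = 9.550 m
R = A/P = 8.484/9.550 = 0.8884 m
Q = (1/n)·A·R^(2/3)·S^(1/2) = (1/0.013) × 8.484 × 0.8884^(2/3) × 0.0060^(1/2) = 46.72 m³/s

46.7 m³/s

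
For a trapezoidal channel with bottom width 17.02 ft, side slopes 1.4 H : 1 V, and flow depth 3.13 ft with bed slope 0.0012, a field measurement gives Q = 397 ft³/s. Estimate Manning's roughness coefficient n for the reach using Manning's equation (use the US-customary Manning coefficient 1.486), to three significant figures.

A = (b + z·y)·y = (17.02 + 1.4×3.13)×3.13 = 66.99 ft²
P = b + 2y√(1+z²) = 17.02 + 2×3.13×√(1+1.4²) = 27.79 ft
R = A/P = 66.99/27.79 = 2.411 ft
n = (1.486/Q)·A·R^(2/3)·S^(1/2) = (1.486/397) × 66.99 × 1.798 × 0.03464 = 0.01562

0.0156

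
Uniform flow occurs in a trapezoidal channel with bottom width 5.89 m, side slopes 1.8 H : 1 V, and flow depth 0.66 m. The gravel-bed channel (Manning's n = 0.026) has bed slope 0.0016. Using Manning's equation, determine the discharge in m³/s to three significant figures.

4.78 m³/s

A = (b + z·y)·y = (5.89 + 1.8×0.66)×0.66 = 4.671 m²
P = b + 2y√(1+z²) = 5.89 + 2×0.66×√(1+1.8²) = 8.608 m
R = A/P = 4.671/8.608 = 0.5427 m
Q = (1/n)·A·R^(2/3)·S^(1/2) = (1/0.026) × 4.671 × 0.5427^(2/3) × 0.0016^(1/2) = 4.782 m³/s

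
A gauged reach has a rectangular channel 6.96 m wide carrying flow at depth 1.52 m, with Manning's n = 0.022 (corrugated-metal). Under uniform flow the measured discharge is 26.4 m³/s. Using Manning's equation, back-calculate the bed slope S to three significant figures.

0.00280

A = b·y = 6.96 × 1.52 = 10.58 m²
P = b + 2y = 6.96 + 2×1.52 = 10.00 m
R = A/P = 10.58/10.00 = 1.058 m
S = (Q·n / (1·A·R^(2/3)))² = (26.4×0.022 / (1×10.58×1.038))² = 0.002796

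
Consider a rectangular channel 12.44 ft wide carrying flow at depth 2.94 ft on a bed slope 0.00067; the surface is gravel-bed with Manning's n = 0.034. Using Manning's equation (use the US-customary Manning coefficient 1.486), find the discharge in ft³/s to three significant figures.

65.6 ft³/s

A = b·y = 12.44 × 2.94 = 36.57 ft²
P = b + 2y = 12.44 + 2×2.94 = 18.32 ft
R = A/P = 36.57/18.32 = 1.996 ft
Q = (1.486/n)·A·R^(2/3)·S^(1/2) = (1.486/0.034) × 36.57 × 1.996^(2/3) × 0.00067^(1/2) = 65.60 ft³/s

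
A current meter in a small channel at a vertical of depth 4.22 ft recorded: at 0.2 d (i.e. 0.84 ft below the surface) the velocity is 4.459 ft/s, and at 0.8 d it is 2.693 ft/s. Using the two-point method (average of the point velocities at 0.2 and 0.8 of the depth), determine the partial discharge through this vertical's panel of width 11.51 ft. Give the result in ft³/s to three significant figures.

174 ft³/s

v̄ = (4.459 + 2.693) / 2 = 3.576 ft/s
q = v̄ × d × w = 3.576 × 4.22 × 11.51 = 173.7 ft³/s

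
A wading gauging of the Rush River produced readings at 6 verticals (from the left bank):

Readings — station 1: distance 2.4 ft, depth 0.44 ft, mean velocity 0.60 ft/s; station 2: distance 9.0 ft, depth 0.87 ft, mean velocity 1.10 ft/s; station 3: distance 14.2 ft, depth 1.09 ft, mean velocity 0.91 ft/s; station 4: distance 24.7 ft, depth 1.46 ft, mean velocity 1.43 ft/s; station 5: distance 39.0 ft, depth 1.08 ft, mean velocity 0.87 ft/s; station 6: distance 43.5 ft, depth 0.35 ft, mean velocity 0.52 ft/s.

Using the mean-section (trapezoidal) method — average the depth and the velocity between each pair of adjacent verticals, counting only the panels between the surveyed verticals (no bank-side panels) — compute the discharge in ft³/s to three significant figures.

Panel 1-2: Δb = 6.6 ft, d̄ = (0.44+0.87)/2 = 0.655, v̄ = (0.60+1.10)/2 = 0.85 → q = 6.6×0.655×0.85 = 3.675 ft³/s
Panel 2-3: Δb = 5.2 ft, d̄ = (0.87+1.09)/2 = 0.98, v̄ = (1.10+0.91)/2 = 1.005 → q = 5.2×0.98×1.005 = 5.121 ft³/s
Panel 3-4: Δb = 10.5 ft, d̄ = (1.09+1.46)/2 = 1.275, v̄ = (0.91+1.43)/2 = 1.17 → q = 10.5×1.275×1.17 = 15.66 ft³/s
Panel 4-5: Δb = 14.3 ft, d̄ = (1.46+1.08)/2 = 1.27, v̄ = (1.43+0.87)/2 = 1.15 → q = 14.3×1.27×1.15 = 20.89 ft³/s
Panel 5-6: Δb = 4.5 ft, d̄ = (1.08+0.35)/2 = 0.715, v̄ = (0.87+0.52)/2 = 0.695 → q = 4.5×0.715×0.695 = 2.236 ft³/s
Q = Σ q = 47.58 ft³/s

47.6 ft³/s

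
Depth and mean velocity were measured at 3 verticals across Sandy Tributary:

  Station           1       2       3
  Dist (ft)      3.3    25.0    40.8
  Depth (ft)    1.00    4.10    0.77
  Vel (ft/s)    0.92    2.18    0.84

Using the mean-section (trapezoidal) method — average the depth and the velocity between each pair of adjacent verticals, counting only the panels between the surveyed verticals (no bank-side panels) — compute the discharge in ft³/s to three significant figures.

Panel 1-2: Δb = 21.7 ft, d̄ = (1.00+4.10)/2 = 2.55, v̄ = (0.92+2.18)/2 = 1.55 → q = 21.7×2.55×1.55 = 85.77 ft³/s
Panel 2-3: Δb = 15.8 ft, d̄ = (4.10+0.77)/2 = 2.435, v̄ = (2.18+0.84)/2 = 1.51 → q = 15.8×2.435×1.51 = 58.09 ft³/s
Q = Σ q = 143.9 ft³/s

144 ft³/s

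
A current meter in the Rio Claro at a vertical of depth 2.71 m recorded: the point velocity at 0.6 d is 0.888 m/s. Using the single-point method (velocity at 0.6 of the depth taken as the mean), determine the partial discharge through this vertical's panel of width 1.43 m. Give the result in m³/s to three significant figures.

v̄ = v₀.₆ = 0.888 m/s
q = v̄ × d × w = 0.8880 × 2.71 × 1.43 = 3.441 m³/s

3.44 m³/s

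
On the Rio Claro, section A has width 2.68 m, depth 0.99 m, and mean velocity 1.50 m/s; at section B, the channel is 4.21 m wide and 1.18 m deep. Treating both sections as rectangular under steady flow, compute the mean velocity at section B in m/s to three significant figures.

0.801 m/s

Q = A₁V₁ = (2.68×0.99) × 1.50 = 3.980 m³/s
A₂ = 4.21 × 1.18 = 4.968 m²
V₂ = Q/A₂ = 3.980/4.968 = 0.8011 m/s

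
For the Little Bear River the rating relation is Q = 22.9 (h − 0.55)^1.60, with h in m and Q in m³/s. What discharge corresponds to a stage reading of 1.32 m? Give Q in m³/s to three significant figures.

15.1 m³/s

Q = 22.9 × (1.32 − 0.55)^1.60 = 22.9 × 0.77^1.60 = 15.07 m³/s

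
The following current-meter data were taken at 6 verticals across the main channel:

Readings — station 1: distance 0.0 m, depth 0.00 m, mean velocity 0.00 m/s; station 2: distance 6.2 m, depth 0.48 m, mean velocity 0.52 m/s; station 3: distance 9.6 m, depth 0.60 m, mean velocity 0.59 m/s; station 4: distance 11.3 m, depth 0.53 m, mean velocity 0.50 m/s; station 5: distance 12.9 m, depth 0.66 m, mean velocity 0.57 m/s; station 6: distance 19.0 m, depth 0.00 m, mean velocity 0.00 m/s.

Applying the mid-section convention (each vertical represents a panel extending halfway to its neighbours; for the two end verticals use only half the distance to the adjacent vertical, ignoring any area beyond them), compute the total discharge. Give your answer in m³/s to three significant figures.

3.99 m³/s

w_2 = (9.6 − 0.0)/2 = 4.8 m; q_2 = 0.52 × 0.48 × 4.8 = 1.198 m³/s
w_3 = (11.3 − 6.2)/2 = 2.55 m; q_3 = 0.59 × 0.60 × 2.55 = 0.9027 m³/s
w_4 = (12.9 − 9.6)/2 = 1.65 m; q_4 = 0.50 × 0.53 × 1.65 = 0.4373 m³/s
w_5 = (19.0 − 11.3)/2 = 3.85 m; q_5 = 0.57 × 0.66 × 3.85 = 1.448 m³/s
Stations 1, 6 contribute zero (depth or velocity is 0).
Q = Σ qᵢ = 3.986 m³/s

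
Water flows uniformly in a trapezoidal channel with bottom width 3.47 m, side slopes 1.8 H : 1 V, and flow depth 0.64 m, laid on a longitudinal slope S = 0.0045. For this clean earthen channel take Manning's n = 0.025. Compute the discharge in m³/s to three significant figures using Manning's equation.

4.90 m³/s

A = (b + z·y)·y = (3.47 + 1.8×0.64)×0.64 = 2.958 m²
P = b + 2y√(1+z²) = 3.47 + 2×0.64×√(1+1.8²) = 6.106 m
R = A/P = 2.958/6.106 = 0.4845 m
Q = (1/n)·A·R^(2/3)·S^(1/2) = (1/0.025) × 2.958 × 0.4845^(2/3) × 0.0045^(1/2) = 4.896 m³/s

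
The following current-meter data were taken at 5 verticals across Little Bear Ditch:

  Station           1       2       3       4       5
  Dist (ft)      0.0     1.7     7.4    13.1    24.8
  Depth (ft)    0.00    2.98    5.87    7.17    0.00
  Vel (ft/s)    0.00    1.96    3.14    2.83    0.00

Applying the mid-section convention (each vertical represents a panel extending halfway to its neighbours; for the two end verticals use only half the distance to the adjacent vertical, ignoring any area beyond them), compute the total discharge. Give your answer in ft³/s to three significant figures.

303 ft³/s

w_2 = (7.4 − 0.0)/2 = 3.7 ft; q_2 = 1.96 × 2.98 × 3.7 = 21.61 ft³/s
w_3 = (13.1 − 1.7)/2 = 5.7 ft; q_3 = 3.14 × 5.87 × 5.7 = 105.1 ft³/s
w_4 = (24.8 − 7.4)/2 = 8.7 ft; q_4 = 2.83 × 7.17 × 8.7 = 176.5 ft³/s
Stations 1, 5 contribute zero (depth or velocity is 0).
Q = Σ qᵢ = 303.2 ft³/s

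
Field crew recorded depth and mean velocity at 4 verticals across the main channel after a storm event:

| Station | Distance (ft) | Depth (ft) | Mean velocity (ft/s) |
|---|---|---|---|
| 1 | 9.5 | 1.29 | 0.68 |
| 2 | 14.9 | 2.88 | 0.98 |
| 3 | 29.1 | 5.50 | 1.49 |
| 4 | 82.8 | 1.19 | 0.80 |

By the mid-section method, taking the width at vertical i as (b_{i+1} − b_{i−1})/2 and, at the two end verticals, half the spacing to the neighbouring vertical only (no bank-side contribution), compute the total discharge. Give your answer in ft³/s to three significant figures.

334 ft³/s

w_1 = (14.9 − 9.5)/2 = 2.7 ft; q_1 = 0.68 × 1.29 × 2.7 = 2.368 ft³/s
w_2 = (29.1 − 9.5)/2 = 9.8 ft; q_2 = 0.98 × 2.88 × 9.8 = 27.66 ft³/s
w_3 = (82.8 − 14.9)/2 = 33.95 ft; q_3 = 1.49 × 5.50 × 33.95 = 278.2 ft³/s
w_4 = (82.8 − 29.1)/2 = 26.85 ft; q_4 = 0.80 × 1.19 × 26.85 = 25.56 ft³/s
Q = Σ qᵢ = 333.8 ft³/s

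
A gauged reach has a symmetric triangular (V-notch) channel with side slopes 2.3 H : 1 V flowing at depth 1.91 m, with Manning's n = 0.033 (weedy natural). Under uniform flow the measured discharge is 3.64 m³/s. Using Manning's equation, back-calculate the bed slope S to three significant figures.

0.000245

A = z·y² = 2.3×1.91² = 8.391 m²
P = 2y√(1+z²) = 2×1.91×√(1+2.3²) = 9.581 m
R = A/P = 8.391/9.581 = 0.8758 m
S = (Q·n / (1·A·R^(2/3)))² = (3.64×0.033 / (1×8.391×0.9154))² = 0.0002446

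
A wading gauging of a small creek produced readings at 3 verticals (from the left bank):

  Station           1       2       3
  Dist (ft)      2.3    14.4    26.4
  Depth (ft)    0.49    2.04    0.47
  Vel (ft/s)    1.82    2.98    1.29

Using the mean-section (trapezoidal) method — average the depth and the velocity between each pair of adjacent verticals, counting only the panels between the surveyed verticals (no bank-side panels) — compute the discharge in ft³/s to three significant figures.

68.9 ft³/s

Panel 1-2: Δb = 12.1 ft, d̄ = (0.49+2.04)/2 = 1.265, v̄ = (1.82+2.98)/2 = 2.4 → q = 12.1×1.265×2.4 = 36.74 ft³/s
Panel 2-3: Δb = 12 ft, d̄ = (2.04+0.47)/2 = 1.255, v̄ = (2.98+1.29)/2 = 2.135 → q = 12×1.255×2.135 = 32.15 ft³/s
Q = Σ q = 68.89 ft³/s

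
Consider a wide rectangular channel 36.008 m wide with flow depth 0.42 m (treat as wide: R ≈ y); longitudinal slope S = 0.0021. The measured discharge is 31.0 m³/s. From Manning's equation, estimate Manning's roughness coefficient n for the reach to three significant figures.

0.0125

A = b·y = 36.008 × 0.42 = 15.12 m²
Wide channel: R ≈ y = 0.42 m
n = (1/Q)·A·R^(2/3)·S^(1/2) = (1/31.0) × 15.12 × 0.5608 × 0.04583 = 0.01254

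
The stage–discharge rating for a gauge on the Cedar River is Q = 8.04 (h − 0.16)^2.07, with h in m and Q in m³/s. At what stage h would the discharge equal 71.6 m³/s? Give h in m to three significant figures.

h − h₀ = (Q/C)^(1/b) = (71.6/8.04)^(1/2.07) = 2.876 m
h = 0.16 + 2.876 = 3.036 m

3.04 m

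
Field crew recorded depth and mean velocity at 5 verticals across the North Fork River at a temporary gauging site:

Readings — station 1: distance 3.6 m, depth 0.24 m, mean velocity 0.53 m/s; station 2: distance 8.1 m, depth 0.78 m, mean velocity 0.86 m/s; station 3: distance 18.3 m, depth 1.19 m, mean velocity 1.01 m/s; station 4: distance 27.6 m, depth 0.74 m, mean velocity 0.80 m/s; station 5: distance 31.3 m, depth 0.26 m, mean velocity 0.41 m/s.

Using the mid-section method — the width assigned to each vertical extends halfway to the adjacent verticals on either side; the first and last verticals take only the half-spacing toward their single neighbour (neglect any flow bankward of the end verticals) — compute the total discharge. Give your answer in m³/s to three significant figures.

21.0 m³/s

w_1 = (8.1 − 3.6)/2 = 2.25 m; q_1 = 0.53 × 0.24 × 2.25 = 0.2862 m³/s
w_2 = (18.3 − 3.6)/2 = 7.35 m; q_2 = 0.86 × 0.78 × 7.35 = 4.930 m³/s
w_3 = (27.6 − 8.1)/2 = 9.75 m; q_3 = 1.01 × 1.19 × 9.75 = 11.72 m³/s
w_4 = (31.3 − 18.3)/2 = 6.5 m; q_4 = 0.80 × 0.74 × 6.5 = 3.848 m³/s
w_5 = (31.3 − 27.6)/2 = 1.85 m; q_5 = 0.41 × 0.26 × 1.85 = 0.1972 m³/s
Q = Σ qᵢ = 20.98 m³/s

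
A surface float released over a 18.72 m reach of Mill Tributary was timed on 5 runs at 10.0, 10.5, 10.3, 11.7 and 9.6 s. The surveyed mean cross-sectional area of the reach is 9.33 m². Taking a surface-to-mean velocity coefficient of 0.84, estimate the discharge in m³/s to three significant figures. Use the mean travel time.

t̄ = (10.0 + 10.5 + 10.3 + 11.7 + 9.6) / 5 = 10.42 s
v_surface = L / t̄ = 18.72 / 10.42 = 1.797 m/s
v_mean = 0.84 × 1.797 = 1.509 m/s
Q = A × v_mean = 9.33 × 1.509 = 14.08 m³/s

14.1 m³/s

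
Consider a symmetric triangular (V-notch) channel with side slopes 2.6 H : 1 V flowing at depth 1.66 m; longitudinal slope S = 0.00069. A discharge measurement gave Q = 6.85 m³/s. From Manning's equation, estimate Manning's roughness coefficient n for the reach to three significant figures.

A = z·y² = 2.6×1.66² = 7.165 m²
P = 2y√(1+z²) = 2×1.66×√(1+2.6²) = 9.248 m
R = A/P = 7.165/9.248 = 0.7747 m
n = (1/Q)·A·R^(2/3)·S^(1/2) = (1/6.85) × 7.165 × 0.8435 × 0.02627 = 0.02317

0.0232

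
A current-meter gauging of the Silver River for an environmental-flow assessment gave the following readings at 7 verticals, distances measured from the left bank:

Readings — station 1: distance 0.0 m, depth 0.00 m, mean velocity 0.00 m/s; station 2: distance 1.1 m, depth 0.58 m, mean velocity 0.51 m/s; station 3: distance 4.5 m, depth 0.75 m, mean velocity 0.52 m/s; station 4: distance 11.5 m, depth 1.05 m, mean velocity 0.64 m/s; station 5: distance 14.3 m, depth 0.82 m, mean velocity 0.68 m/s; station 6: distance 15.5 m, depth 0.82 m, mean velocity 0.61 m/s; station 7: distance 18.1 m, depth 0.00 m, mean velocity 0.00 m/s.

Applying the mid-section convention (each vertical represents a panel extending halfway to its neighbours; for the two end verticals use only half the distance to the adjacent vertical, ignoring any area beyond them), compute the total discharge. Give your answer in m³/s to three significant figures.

8.05 m³/s

w_2 = (4.5 − 0.0)/2 = 2.25 m; q_2 = 0.51 × 0.58 × 2.25 = 0.6656 m³/s
w_3 = (11.5 − 1.1)/2 = 5.2 m; q_3 = 0.52 × 0.75 × 5.2 = 2.028 m³/s
w_4 = (14.3 − 4.5)/2 = 4.9 m; q_4 = 0.64 × 1.05 × 4.9 = 3.293 m³/s
w_5 = (15.5 − 11.5)/2 = 2 m; q_5 = 0.68 × 0.82 × 2 = 1.115 m³/s
w_6 = (18.1 − 14.3)/2 = 1.9 m; q_6 = 0.61 × 0.82 × 1.9 = 0.9504 m³/s
Stations 1, 7 contribute zero (depth or velocity is 0).
Q = Σ qᵢ = 8.052 m³/s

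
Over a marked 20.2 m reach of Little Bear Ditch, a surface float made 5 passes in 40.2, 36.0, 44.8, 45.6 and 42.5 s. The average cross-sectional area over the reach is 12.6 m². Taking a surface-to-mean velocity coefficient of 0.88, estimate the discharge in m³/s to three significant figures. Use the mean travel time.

5.36 m³/s

t̄ = (40.2 + 36.0 + 44.8 + 45.6 + 42.5) / 5 = 41.82 s
v_surface = L / t̄ = 20.2 / 41.82 = 0.4830 m/s
v_mean = 0.88 × 0.4830 = 0.4251 m/s
Q = A × v_mean = 12.6 × 0.4251 = 5.356 m³/s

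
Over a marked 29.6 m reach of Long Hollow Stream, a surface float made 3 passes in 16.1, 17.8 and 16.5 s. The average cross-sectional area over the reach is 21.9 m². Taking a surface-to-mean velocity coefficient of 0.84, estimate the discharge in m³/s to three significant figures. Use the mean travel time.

t̄ = (16.1 + 17.8 + 16.5) / 3 = 16.8 s
v_surface = L / t̄ = 29.6 / 16.8 = 1.762 m/s
v_mean = 0.84 × 1.762 = 1.480 m/s
Q = A × v_mean = 21.9 × 1.480 = 32.41 m³/s

32.4 m³/s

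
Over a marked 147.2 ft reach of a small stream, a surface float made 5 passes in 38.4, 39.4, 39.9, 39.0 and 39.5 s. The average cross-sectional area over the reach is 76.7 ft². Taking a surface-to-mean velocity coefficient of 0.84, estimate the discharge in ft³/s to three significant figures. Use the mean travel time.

242 ft³/s

t̄ = (38.4 + 39.4 + 39.9 + 39.0 + 39.5) / 5 = 39.24 s
v_surface = L / t̄ = 147.2 / 39.24 = 3.751 ft/s
v_mean = 0.84 × 3.751 = 3.151 ft/s
Q = A × v_mean = 76.7 × 3.151 = 241.7 ft³/s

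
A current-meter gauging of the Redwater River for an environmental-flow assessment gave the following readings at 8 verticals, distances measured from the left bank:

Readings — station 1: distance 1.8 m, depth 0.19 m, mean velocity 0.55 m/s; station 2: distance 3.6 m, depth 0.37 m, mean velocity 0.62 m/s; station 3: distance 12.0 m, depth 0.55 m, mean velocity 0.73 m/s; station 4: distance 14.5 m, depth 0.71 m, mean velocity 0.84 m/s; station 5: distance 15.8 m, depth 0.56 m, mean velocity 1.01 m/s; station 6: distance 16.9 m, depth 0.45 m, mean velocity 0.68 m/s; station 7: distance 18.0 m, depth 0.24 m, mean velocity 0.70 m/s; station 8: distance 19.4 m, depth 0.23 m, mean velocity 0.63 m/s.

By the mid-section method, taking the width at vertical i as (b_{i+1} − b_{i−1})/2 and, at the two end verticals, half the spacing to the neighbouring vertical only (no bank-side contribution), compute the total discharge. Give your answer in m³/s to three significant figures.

5.91 m³/s

w_1 = (3.6 − 1.8)/2 = 0.9 m; q_1 = 0.55 × 0.19 × 0.9 = 0.09405 m³/s
w_2 = (12.0 − 1.8)/2 = 5.1 m; q_2 = 0.62 × 0.37 × 5.1 = 1.170 m³/s
w_3 = (14.5 − 3.6)/2 = 5.45 m; q_3 = 0.73 × 0.55 × 5.45 = 2.188 m³/s
w_4 = (15.8 − 12.0)/2 = 1.9 m; q_4 = 0.84 × 0.71 × 1.9 = 1.133 m³/s
w_5 = (16.9 − 14.5)/2 = 1.2 m; q_5 = 1.01 × 0.56 × 1.2 = 0.6787 m³/s
w_6 = (18.0 − 15.8)/2 = 1.1 m; q_6 = 0.68 × 0.45 × 1.1 = 0.3366 m³/s
w_7 = (19.4 − 16.9)/2 = 1.25 m; q_7 = 0.70 × 0.24 × 1.25 = 0.2100 m³/s
w_8 = (19.4 − 18.0)/2 = 0.7 m; q_8 = 0.63 × 0.23 × 0.7 = 0.1014 m³/s
Q = Σ qᵢ = 5.912 m³/s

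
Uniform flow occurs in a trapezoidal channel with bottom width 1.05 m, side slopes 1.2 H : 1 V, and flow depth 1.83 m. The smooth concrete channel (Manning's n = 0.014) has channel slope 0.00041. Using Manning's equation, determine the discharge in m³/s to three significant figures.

A = (b + z·y)·y = (1.05 + 1.2×1.83)×1.83 = 5.940 m²
P = b + 2y√(1+z²) = 1.05 + 2×1.83×√(1+1.2²) = 6.767 m
R = A/P = 5.940/6.767 = 0.8778 m
Q = (1/n)·A·R^(2/3)·S^(1/2) = (1/0.014) × 5.940 × 0.8778^(2/3) × 0.00041^(1/2) = 7.876 m³/s

7.88 m³/s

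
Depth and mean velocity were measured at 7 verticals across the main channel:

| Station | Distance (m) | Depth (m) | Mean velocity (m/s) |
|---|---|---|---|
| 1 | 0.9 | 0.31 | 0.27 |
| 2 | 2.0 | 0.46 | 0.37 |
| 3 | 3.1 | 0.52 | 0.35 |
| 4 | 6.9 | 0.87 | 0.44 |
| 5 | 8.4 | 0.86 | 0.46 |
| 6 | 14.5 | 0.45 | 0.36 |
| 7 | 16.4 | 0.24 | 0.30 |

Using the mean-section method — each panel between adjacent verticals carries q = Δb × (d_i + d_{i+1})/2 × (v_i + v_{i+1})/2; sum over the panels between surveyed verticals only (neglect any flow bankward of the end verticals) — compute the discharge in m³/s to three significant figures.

Panel 1-2: Δb = 1.1 m, d̄ = (0.31+0.46)/2 = 0.385, v̄ = (0.27+0.37)/2 = 0.32 → q = 1.1×0.385×0.32 = 0.1355 m³/s
Panel 2-3: Δb = 1.1 m, d̄ = (0.46+0.52)/2 = 0.49, v̄ = (0.37+0.35)/2 = 0.36 → q = 1.1×0.49×0.36 = 0.1940 m³/s
Panel 3-4: Δb = 3.8 m, d̄ = (0.52+0.87)/2 = 0.695, v̄ = (0.35+0.44)/2 = 0.395 → q = 3.8×0.695×0.395 = 1.043 m³/s
Panel 4-5: Δb = 1.5 m, d̄ = (0.87+0.86)/2 = 0.865, v̄ = (0.44+0.46)/2 = 0.45 → q = 1.5×0.865×0.45 = 0.5839 m³/s
Panel 5-6: Δb = 6.1 m, d̄ = (0.86+0.45)/2 = 0.655, v̄ = (0.46+0.36)/2 = 0.41 → q = 6.1×0.655×0.41 = 1.638 m³/s
Panel 6-7: Δb = 1.9 m, d̄ = (0.45+0.24)/2 = 0.345, v̄ = (0.36+0.30)/2 = 0.33 → q = 1.9×0.345×0.33 = 0.2163 m³/s
Q = Σ q = 3.811 m³/s

3.81 m³/s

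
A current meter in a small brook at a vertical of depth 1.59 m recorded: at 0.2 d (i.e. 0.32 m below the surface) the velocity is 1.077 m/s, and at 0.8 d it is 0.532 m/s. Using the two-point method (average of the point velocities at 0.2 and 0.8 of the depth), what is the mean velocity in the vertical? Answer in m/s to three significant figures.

0.805 m/s

v̄ = (1.077 + 0.532) / 2 = 0.8045 m/s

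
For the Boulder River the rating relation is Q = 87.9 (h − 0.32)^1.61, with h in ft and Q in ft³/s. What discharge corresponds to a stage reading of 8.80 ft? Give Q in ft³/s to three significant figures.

2750 ft³/s

Q = 87.9 × (8.80 − 0.32)^1.61 = 87.9 × 8.48^1.61 = 2746 ft³/s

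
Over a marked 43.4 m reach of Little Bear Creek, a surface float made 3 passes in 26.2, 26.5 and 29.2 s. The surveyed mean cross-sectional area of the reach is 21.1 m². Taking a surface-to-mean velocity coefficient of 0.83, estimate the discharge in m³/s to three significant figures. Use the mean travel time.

t̄ = (26.2 + 26.5 + 29.2) / 3 = 27.3 s
v_surface = L / t̄ = 43.4 / 27.3 = 1.590 m/s
v_mean = 0.83 × 1.590 = 1.319 m/s
Q = A × v_mean = 21.1 × 1.319 = 27.84 m³/s

27.8 m³/s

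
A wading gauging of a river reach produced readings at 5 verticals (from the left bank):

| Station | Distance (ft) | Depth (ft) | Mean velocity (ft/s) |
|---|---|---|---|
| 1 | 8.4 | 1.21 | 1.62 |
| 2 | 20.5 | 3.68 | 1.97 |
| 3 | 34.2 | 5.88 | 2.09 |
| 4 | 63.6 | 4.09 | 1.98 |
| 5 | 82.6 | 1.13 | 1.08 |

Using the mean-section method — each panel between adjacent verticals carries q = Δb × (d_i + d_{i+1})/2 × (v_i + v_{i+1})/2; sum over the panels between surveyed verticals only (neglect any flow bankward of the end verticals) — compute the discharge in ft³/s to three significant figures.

560 ft³/s

Panel 1-2: Δb = 12.1 ft, d̄ = (1.21+3.68)/2 = 2.445, v̄ = (1.62+1.97)/2 = 1.795 → q = 12.1×2.445×1.795 = 53.10 ft³/s
Panel 2-3: Δb = 13.7 ft, d̄ = (3.68+5.88)/2 = 4.78, v̄ = (1.97+2.09)/2 = 2.03 → q = 13.7×4.78×2.03 = 132.9 ft³/s
Panel 3-4: Δb = 29.4 ft, d̄ = (5.88+4.09)/2 = 4.985, v̄ = (2.09+1.98)/2 = 2.035 → q = 29.4×4.985×2.035 = 298.2 ft³/s
Panel 4-5: Δb = 19 ft, d̄ = (4.09+1.13)/2 = 2.61, v̄ = (1.98+1.08)/2 = 1.53 → q = 19×2.61×1.53 = 75.87 ft³/s
Q = Σ q = 560.2 ft³/s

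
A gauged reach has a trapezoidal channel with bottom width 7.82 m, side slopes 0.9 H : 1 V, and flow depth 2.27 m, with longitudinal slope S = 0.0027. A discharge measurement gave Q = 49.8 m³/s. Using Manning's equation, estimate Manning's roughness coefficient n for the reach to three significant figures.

A = (b + z·y)·y = (7.82 + 0.9×2.27)×2.27 = 22.39 m²
P = b + 2y√(1+z²) = 7.82 + 2×2.27×√(1+0.9²) = 13.93 m
R = A/P = 22.39/13.93 = 1.607 m
n = (1/Q)·A·R^(2/3)·S^(1/2) = (1/49.8) × 22.39 × 1.372 × 0.05196 = 0.03206

0.0321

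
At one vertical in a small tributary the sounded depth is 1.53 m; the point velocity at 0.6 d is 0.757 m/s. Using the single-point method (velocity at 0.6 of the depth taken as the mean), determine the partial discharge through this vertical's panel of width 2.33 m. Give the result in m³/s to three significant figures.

2.70 m³/s

v̄ = v₀.₆ = 0.757 m/s
q = v̄ × d × w = 0.7570 × 1.53 × 2.33 = 2.699 m³/s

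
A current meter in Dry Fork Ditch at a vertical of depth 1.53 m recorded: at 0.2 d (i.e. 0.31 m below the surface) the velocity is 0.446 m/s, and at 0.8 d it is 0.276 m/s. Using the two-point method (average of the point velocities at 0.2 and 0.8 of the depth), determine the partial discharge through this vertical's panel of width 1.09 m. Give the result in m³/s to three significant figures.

v̄ = (0.446 + 0.276) / 2 = 0.3610 m/s
q = v̄ × d × w = 0.3610 × 1.53 × 1.09 = 0.6020 m³/s

0.602 m³/s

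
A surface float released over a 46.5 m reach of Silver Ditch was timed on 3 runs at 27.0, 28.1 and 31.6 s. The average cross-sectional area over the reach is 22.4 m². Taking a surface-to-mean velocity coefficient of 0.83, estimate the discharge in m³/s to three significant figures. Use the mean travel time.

t̄ = (27.0 + 28.1 + 31.6) / 3 = 28.9 s
v_surface = L / t̄ = 46.5 / 28.9 = 1.609 m/s
v_mean = 0.83 × 1.609 = 1.335 m/s
Q = A × v_mean = 22.4 × 1.335 = 29.91 m³/s

29.9 m³/s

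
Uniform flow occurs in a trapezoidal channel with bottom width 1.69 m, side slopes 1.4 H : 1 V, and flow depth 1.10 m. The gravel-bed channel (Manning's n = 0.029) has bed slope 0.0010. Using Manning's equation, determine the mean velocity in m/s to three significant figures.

A = (b + z·y)·y = (1.69 + 1.4×1.10)×1.10 = 3.553 m²
P = b + 2y√(1+z²) = 1.69 + 2×1.10×√(1+1.4²) = 5.475 m
R = A/P = 3.553/5.475 = 0.6489 m
Q = (1/n)·A·R^(2/3)·S^(1/2) = (1/0.029) × 3.553 × 0.6489^(2/3) × 0.0010^(1/2) = 2.904 m³/s
V = Q/A = 2.904/3.553 = 0.8174 m/s

0.817 m/s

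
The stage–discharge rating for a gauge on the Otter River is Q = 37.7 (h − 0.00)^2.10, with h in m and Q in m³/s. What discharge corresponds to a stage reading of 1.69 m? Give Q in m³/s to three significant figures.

Q = 37.7 × (1.69 − 0.00)^2.10 = 37.7 × 1.69^2.10 = 113.5 m³/s

113 m³/s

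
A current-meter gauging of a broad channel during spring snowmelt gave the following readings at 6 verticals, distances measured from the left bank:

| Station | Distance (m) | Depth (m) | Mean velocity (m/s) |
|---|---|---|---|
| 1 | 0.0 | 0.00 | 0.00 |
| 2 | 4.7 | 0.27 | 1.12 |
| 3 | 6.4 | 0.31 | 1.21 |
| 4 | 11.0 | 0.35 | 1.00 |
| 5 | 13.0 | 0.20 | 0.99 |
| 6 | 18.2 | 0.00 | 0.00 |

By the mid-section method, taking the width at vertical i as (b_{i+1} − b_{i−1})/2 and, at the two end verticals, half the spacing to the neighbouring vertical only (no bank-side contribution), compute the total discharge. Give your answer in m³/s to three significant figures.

4.02 m³/s

w_2 = (6.4 − 0.0)/2 = 3.2 m; q_2 = 1.12 × 0.27 × 3.2 = 0.9677 m³/s
w_3 = (11.0 − 4.7)/2 = 3.15 m; q_3 = 1.21 × 0.31 × 3.15 = 1.182 m³/s
w_4 = (13.0 − 6.4)/2 = 3.3 m; q_4 = 1.00 × 0.35 × 3.3 = 1.155 m³/s
w_5 = (18.2 − 11.0)/2 = 3.6 m; q_5 = 0.99 × 0.20 × 3.6 = 0.7128 m³/s
Stations 1, 6 contribute zero (depth or velocity is 0).
Q = Σ qᵢ = 4.017 m³/s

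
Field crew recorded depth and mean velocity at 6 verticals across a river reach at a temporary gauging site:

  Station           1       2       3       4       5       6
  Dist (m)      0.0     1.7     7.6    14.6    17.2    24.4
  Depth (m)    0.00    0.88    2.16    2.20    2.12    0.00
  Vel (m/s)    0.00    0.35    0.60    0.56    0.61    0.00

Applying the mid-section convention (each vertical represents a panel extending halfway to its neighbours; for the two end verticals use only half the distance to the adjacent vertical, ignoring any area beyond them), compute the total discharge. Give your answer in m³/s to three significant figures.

21.8 m³/s

w_2 = (7.6 − 0.0)/2 = 3.8 m; q_2 = 0.35 × 0.88 × 3.8 = 1.170 m³/s
w_3 = (14.6 − 1.7)/2 = 6.45 m; q_3 = 0.60 × 2.16 × 6.45 = 8.359 m³/s
w_4 = (17.2 − 7.6)/2 = 4.8 m; q_4 = 0.56 × 2.20 × 4.8 = 5.914 m³/s
w_5 = (24.4 − 14.6)/2 = 4.9 m; q_5 = 0.61 × 2.12 × 4.9 = 6.337 m³/s
Stations 1, 6 contribute zero (depth or velocity is 0).
Q = Σ qᵢ = 21.78 m³/s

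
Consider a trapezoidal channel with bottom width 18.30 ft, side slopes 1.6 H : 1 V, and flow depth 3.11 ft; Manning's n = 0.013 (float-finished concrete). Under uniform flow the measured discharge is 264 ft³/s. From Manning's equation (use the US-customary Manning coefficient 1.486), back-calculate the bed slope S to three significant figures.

0.000315

A = (b + z·y)·y = (18.30 + 1.6×3.11)×3.11 = 72.39 ft²
P = b + 2y√(1+z²) = 18.30 + 2×3.11×√(1+1.6²) = 30.04 ft
R = A/P = 72.39/30.04 = 2.410 ft
S = (Q·n / (1.486·A·R^(2/3)))² = (264×0.013 / (1.486×72.39×1.798))² = 0.0003150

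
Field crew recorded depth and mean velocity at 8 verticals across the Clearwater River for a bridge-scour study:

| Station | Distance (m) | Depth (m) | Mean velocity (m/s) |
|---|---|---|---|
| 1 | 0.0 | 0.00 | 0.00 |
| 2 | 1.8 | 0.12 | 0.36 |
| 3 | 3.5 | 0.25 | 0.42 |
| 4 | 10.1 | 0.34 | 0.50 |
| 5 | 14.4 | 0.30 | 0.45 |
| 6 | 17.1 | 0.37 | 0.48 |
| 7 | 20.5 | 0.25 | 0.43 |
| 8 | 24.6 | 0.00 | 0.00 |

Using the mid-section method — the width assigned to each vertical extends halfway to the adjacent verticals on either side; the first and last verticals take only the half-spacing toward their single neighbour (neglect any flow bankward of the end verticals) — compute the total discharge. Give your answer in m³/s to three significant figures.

w_2 = (3.5 − 0.0)/2 = 1.75 m; q_2 = 0.36 × 0.12 × 1.75 = 0.07560 m³/s
w_3 = (10.1 − 1.8)/2 = 4.15 m; q_3 = 0.42 × 0.25 × 4.15 = 0.4358 m³/s
w_4 = (14.4 − 3.5)/2 = 5.45 m; q_4 = 0.50 × 0.34 × 5.45 = 0.9265 m³/s
w_5 = (17.1 − 10.1)/2 = 3.5 m; q_5 = 0.45 × 0.30 × 3.5 = 0.4725 m³/s
w_6 = (20.5 − 14.4)/2 = 3.05 m; q_6 = 0.48 × 0.37 × 3.05 = 0.5417 m³/s
w_7 = (24.6 − 17.1)/2 = 3.75 m; q_7 = 0.43 × 0.25 × 3.75 = 0.4031 m³/s
Stations 1, 8 contribute zero (depth or velocity is 0).
Q = Σ qᵢ = 2.855 m³/s

2.86 m³/s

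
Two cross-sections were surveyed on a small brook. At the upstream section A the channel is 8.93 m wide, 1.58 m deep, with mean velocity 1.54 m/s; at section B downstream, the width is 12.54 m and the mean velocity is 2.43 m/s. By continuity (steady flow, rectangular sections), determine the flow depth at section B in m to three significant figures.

0.713 m

Q = A₁V₁ = (8.93×1.58) × 1.54 = 21.73 m³/s
d₂ = Q/(b₂ V₂) = 21.73/(12.54×2.43) = 0.7131 m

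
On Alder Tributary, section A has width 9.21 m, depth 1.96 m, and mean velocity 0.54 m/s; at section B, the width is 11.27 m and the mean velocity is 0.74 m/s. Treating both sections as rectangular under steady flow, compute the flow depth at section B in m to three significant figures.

1.17 m

Q = A₁V₁ = (9.21×1.96) × 0.54 = 9.748 m³/s
d₂ = Q/(b₂ V₂) = 9.748/(11.27×0.74) = 1.169 m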